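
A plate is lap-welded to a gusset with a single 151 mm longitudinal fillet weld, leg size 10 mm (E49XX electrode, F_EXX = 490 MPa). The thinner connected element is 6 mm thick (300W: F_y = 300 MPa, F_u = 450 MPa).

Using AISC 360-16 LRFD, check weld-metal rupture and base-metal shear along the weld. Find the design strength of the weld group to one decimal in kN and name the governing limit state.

163.1 kN (base-metal shear governs)

Weld metal: throat = 0.707×10 = 7.07 mm, L = 151 mm. φR_n = 0.75 × 0.6 × 490 × 7.07 × 151 = 235.4 kN.
Base metal shear (6 mm plate): yield φR_n = 1.0×0.6×300×6×151 = 163.1 kN; rupture φR_n = 0.75×0.6×450×6×151 = 183.5 kN; take 163.1 kN (yield).
Governing: min(235.4, 163.1) = 163.1 kN → base-metal shear.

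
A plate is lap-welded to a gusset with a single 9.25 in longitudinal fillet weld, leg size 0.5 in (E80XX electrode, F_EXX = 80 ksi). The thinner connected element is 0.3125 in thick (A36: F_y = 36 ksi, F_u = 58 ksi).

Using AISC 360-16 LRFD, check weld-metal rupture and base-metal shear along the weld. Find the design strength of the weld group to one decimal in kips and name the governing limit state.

62.4 kips (base-metal shear governs)

Weld metal: throat = 0.707×0.5 = 0.3535 in, L = 9.25 in. φR_n = 0.75 × 0.6 × 80 × 0.3535 × 9.25 = 117.7 kips.
Base metal shear (0.3125 in plate): yield φR_n = 1.0×0.6×36×0.3125×9.25 = 62.4 kips; rupture φR_n = 0.75×0.6×58×0.3125×9.25 = 75.4 kips; take 62.4 kips (yield).
Governing: min(117.7, 62.4) = 62.4 kips → base-metal shear.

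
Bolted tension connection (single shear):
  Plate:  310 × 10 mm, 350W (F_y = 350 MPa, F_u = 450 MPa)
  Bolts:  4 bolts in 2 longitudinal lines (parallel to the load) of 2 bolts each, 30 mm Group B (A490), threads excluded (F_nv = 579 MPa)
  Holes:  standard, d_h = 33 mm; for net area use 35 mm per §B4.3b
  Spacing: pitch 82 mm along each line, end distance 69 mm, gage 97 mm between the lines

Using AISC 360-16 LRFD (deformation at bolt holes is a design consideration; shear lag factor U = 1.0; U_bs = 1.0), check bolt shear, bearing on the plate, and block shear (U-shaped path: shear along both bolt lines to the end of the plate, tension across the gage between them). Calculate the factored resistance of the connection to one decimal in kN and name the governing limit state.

608.2 kN (block shear governs)

Bolt shear: A_b = π(30)²/4 = 706.86 mm². φR_n = 0.75 × 579 × 706.86 × 4 × 1 = 1227.8 kN.
Bearing (10 mm plate, F_u = 450 MPa): end bolts L_c = 69 − 33/2 = 52.5, R_n = min(1.2×52.5×10×450, 2.4×30×10×450) = 283.5 kN/bolt; interior L_c = 82 − 33 = 49, R_n = 264.6 kN/bolt. φR_n = 0.75 × (2×283.5 + 2×264.6) = 822.2 kN.
Block shear: shear path 2×[69+1×82] = 2×151 mm, A_gv = 3020, A_nv = 2×(151 − 1.5×35)×10 = 1970 mm²; tension across gage: (97 − 1×35)×10 = 620 mm². R_n = min(0.6×450×1970, 0.6×350×3020) + 1.0×450×620 = min(531.9, 634.2) + 279 = 810.9 kN. φR_n = 0.75 × 810.9 = 608.2 kN.
Governing: min(1227.8, 822.2, 608.2) = 608.2 kN → block shear.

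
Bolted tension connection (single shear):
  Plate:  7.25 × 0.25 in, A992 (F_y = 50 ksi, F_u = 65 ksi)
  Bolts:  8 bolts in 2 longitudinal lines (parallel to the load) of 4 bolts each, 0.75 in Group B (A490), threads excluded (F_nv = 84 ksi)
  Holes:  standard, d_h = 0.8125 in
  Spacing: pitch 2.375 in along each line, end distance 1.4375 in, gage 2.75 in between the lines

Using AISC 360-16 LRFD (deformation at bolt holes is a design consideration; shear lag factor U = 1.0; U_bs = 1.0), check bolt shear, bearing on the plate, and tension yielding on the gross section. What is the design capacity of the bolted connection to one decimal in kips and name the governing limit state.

81.6 kips (gross-section yield governs)

Bolt shear: A_b = π(0.75)²/4 = 0.44179 in². φR_n = 0.75 × 84 × 0.44179 × 8 × 1 = 222.7 kips.
Bearing (0.25 in plate, F_u = 65 ksi): end bolts L_c = 1.4375 − 0.8125/2 = 1.03125, R_n = min(1.2×1.03125×0.25×65, 2.4×0.75×0.25×65) = 20.109 kips/bolt; interior L_c = 2.375 − 0.8125 = 1.5625, R_n = 29.25 kips/bolt. φR_n = 0.75 × (2×20.109 + 6×29.25) = 161.8 kips.
Tension yield (gross): A_g = 7.25×0.25 = 1.8125 in². φR_n = 0.90 × 50 × 1.8125 = 81.6 kips.
Governing: min(222.7, 161.8, 81.6) = 81.6 kips → gross-section yield.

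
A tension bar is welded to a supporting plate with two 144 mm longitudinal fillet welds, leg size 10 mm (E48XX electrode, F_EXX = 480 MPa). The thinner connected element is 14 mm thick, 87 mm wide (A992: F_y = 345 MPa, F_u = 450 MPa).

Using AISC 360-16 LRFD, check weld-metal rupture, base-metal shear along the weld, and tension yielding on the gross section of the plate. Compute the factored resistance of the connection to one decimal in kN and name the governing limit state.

378.2 kN (gross-section yield governs)

Weld metal: throat = 0.707×10 = 7.07 mm, L = 2×144 = 288 mm. φR_n = 0.75 × 0.6 × 480 × 7.07 × 288 = 439.8 kN.
Base metal shear (14 mm plate): yield φR_n = 1.0×0.6×345×14×288 = 834.6 kN; rupture φR_n = 0.75×0.6×450×14×288 = 816.5 kN; take 816.5 kN (rupture).
Tension yield (gross): A_g = 87×14 = 1218 mm². φR_n = 0.90 × 345 × 1218 = 378.2 kN.
Governing: min(439.8, 816.5, 378.2) = 378.2 kN → gross-section yield.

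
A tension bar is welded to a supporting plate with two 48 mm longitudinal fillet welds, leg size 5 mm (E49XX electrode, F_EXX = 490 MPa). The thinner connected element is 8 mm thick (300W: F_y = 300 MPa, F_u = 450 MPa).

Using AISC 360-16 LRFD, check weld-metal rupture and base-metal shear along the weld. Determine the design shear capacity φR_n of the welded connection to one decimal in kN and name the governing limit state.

74.8 kN (weld metal governs)

Weld metal: throat = 0.707×5 = 3.535 mm, L = 2×48 = 96 mm. φR_n = 0.75 × 0.6 × 490 × 3.535 × 96 = 74.8 kN.
Base metal shear (8 mm plate): yield φR_n = 1.0×0.6×300×8×96 = 138.2 kN; rupture φR_n = 0.75×0.6×450×8×96 = 155.5 kN; take 138.2 kN (yield).
Governing: min(74.8, 138.2) = 74.8 kN → weld metal.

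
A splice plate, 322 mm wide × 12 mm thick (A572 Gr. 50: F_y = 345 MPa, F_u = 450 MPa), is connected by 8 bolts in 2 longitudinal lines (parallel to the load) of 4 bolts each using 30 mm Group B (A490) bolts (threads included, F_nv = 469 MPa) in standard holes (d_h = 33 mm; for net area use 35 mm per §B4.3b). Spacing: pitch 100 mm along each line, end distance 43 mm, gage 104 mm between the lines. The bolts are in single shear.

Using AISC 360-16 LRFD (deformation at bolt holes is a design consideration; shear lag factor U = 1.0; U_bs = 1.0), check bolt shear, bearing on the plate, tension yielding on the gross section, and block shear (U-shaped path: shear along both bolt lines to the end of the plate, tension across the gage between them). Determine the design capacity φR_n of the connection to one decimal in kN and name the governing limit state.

Bolt shear: A_b = π(30)²/4 = 706.86 mm². φR_n = 0.75 × 469 × 706.86 × 8 × 1 = 1989.1 kN.
Bearing (12 mm plate, F_u = 450 MPa): end bolts L_c = 43 − 33/2 = 26.5, R_n = min(1.2×26.5×12×450, 2.4×30×12×450) = 171.72 kN/bolt; interior L_c = 100 − 33 = 67, R_n = 388.8 kN/bolt. φR_n = 0.75 × (2×171.72 + 6×388.8) = 2007.2 kN.
Tension yield (gross): A_g = 322×12 = 3864 mm². φR_n = 0.90 × 345 × 3864 = 1199.8 kN.
Block shear: shear path 2×[43+3×100] = 2×343 mm, A_gv = 8232, A_nv = 2×(343 − 3.5×35)×12 = 5292 mm²; tension across gage: (104 − 1×35)×12 = 828 mm². R_n = min(0.6×450×5292, 0.6×345×8232) + 1.0×450×828 = min(1428.8, 1704) + 372.6 = 1801.4 kN. φR_n = 0.75 × 1801.4 = 1351.1 kN.
Governing: min(1989.1, 2007.2, 1199.8, 1351.1) = 1199.8 kN → gross-section yield.

1199.8 kN (gross-section yield governs)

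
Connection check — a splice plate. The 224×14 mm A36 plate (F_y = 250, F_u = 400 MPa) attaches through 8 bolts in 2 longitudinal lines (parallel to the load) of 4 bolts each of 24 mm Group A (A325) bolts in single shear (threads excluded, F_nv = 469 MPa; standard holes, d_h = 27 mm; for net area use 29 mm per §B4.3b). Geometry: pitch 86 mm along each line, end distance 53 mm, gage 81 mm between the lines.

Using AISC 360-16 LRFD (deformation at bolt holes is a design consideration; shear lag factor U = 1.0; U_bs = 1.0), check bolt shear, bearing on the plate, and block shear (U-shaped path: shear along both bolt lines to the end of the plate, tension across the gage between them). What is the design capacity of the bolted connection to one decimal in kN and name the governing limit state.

Bolt shear: A_b = π(24)²/4 = 452.39 mm². φR_n = 0.75 × 469 × 452.39 × 8 × 1 = 1273.0 kN.
Bearing (14 mm plate, F_u = 400 MPa): end bolts L_c = 53 − 27/2 = 39.5, R_n = min(1.2×39.5×14×400, 2.4×24×14×400) = 265.44 kN/bolt; interior L_c = 86 − 27 = 59, R_n = 322.56 kN/bolt. φR_n = 0.75 × (2×265.44 + 6×322.56) = 1849.7 kN.
Block shear: shear path 2×[53+3×86] = 2×311 mm, A_gv = 8708, A_nv = 2×(311 − 3.5×29)×14 = 5866 mm²; tension across gage: (81 − 1×29)×14 = 728 mm². R_n = min(0.6×400×5866, 0.6×250×8708) + 1.0×400×728 = min(1407.8, 1306.2) + 291.2 = 1597.4 kN. φR_n = 0.75 × 1597.4 = 1198.1 kN.
Governing: min(1273.0, 1849.7, 1198.1) = 1198.1 kN → block shear.

1198.1 kN (block shear governs)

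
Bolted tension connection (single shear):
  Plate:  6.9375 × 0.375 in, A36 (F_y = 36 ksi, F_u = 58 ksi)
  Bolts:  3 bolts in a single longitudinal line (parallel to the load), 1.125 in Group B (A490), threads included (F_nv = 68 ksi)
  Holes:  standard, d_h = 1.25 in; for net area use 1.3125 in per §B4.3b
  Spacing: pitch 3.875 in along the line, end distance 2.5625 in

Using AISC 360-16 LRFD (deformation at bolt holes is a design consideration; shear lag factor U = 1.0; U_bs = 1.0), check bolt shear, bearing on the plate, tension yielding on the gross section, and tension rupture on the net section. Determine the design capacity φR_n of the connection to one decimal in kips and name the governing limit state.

84.3 kips (gross-section yield governs)

Bolt shear: A_b = π(1.125)²/4 = 0.99402 in². φR_n = 0.75 × 68 × 0.99402 × 3 × 1 = 152.1 kips.
Bearing (0.375 in plate, F_u = 58 ksi): end bolts L_c = 2.5625 − 1.25/2 = 1.9375, R_n = min(1.2×1.9375×0.375×58, 2.4×1.125×0.375×58) = 50.569 kips/bolt; interior L_c = 3.875 − 1.25 = 2.625, R_n = 58.725 kips/bolt. φR_n = 0.75 × (1×50.569 + 2×58.725) = 126.0 kips.
Tension yield (gross): A_g = 6.9375×0.375 = 2.6016 in². φR_n = 0.90 × 36 × 2.6016 = 84.3 kips.
Tension rupture (net): A_n = (6.9375 − 1×1.3125)×0.375 = 2.1094 in² (U = 1.0, A_e = A_n). φR_n = 0.75 × 58 × 2.1094 = 91.8 kips.
Governing: min(152.1, 126.0, 84.3, 91.8) = 84.3 kips → gross-section yield.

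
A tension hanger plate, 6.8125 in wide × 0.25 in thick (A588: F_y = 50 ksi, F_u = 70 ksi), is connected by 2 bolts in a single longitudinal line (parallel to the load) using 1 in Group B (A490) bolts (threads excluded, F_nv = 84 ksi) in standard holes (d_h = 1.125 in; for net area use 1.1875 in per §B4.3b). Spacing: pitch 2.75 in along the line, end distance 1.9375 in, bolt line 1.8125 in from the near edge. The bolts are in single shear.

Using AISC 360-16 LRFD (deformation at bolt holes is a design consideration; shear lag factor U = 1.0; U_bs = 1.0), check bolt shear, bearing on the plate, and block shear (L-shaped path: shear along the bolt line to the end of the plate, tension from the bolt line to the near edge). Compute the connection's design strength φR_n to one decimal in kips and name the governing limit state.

Bolt shear: A_b = π(1)²/4 = 0.7854 in². φR_n = 0.75 × 84 × 0.7854 × 2 × 1 = 99.0 kips.
Bearing (0.25 in plate, F_u = 70 ksi): end bolts L_c = 1.9375 − 1.125/2 = 1.375, R_n = min(1.2×1.375×0.25×70, 2.4×1×0.25×70) = 28.875 kips/bolt; interior L_c = 2.75 − 1.125 = 1.625, R_n = 34.125 kips/bolt. φR_n = 0.75 × (1×28.875 + 1×34.125) = 47.3 kips.
Block shear: shear path 1×[1.9375+1×2.75] = 1×4.6875 in, A_gv = 1.1719, A_nv = 1×(4.6875 − 1.5×1.1875)×0.25 = 0.72656 in²; tension to near edge: (1.8125 − 0.5×1.1875)×0.25 = 0.30469 in². R_n = min(0.6×70×0.72656, 0.6×50×1.1719) + 1.0×70×0.30469 = min(30.516, 35.157) + 21.328 = 51.844 kips. φR_n = 0.75 × 51.844 = 38.9 kips.
Governing: min(99.0, 47.3, 38.9) = 38.9 kips → block shear.

38.9 kips (block shear governs)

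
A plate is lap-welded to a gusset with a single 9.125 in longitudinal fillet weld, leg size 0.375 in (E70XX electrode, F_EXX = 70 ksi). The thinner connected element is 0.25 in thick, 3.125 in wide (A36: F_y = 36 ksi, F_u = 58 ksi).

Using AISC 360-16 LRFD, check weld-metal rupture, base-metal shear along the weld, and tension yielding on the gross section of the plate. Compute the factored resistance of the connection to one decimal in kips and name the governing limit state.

25.3 kips (gross-section yield governs)

Weld metal: throat = 0.707×0.375 = 0.26513 in, L = 9.125 in. φR_n = 0.75 × 0.6 × 70 × 0.26513 × 9.125 = 76.2 kips.
Base metal shear (0.25 in plate): yield φR_n = 1.0×0.6×36×0.25×9.125 = 49.3 kips; rupture φR_n = 0.75×0.6×58×0.25×9.125 = 59.5 kips; take 49.3 kips (yield).
Tension yield (gross): A_g = 3.125×0.25 = 0.78125 in². φR_n = 0.90 × 36 × 0.78125 = 25.3 kips.
Governing: min(76.2, 49.3, 25.3) = 25.3 kips → gross-section yield.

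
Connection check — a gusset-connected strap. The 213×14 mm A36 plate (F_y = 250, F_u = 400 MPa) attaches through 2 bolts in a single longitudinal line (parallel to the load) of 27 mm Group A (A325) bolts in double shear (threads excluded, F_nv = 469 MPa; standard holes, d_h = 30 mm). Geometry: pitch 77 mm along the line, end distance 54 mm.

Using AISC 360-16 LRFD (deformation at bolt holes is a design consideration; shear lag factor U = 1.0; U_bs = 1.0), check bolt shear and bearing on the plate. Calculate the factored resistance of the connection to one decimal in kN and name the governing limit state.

433.4 kN (bearing governs)

Bolt shear: A_b = π(27)²/4 = 572.56 mm². φR_n = 0.75 × 469 × 572.56 × 2 × 2 = 805.6 kN.
Bearing (14 mm plate, F_u = 400 MPa): end bolts L_c = 54 − 30/2 = 39, R_n = min(1.2×39×14×400, 2.4×27×14×400) = 262.08 kN/bolt; interior L_c = 77 − 30 = 47, R_n = 315.84 kN/bolt. φR_n = 0.75 × (1×262.08 + 1×315.84) = 433.4 kN.
Governing: min(805.6, 433.4) = 433.4 kN → bearing.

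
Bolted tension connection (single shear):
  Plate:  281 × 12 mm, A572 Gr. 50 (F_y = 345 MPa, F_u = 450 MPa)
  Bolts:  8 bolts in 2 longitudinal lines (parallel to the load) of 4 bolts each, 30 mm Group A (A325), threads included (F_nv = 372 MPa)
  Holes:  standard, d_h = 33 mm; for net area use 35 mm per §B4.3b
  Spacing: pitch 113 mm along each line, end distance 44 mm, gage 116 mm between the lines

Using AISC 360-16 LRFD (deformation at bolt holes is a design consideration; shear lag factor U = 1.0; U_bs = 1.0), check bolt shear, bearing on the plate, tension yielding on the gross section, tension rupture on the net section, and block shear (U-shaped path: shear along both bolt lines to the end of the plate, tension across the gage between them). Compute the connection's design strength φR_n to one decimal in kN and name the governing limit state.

854.6 kN (net-section rupture governs)

Bolt shear: A_b = π(30)²/4 = 706.86 mm². φR_n = 0.75 × 372 × 706.86 × 8 × 1 = 1577.7 kN.
Bearing (12 mm plate, F_u = 450 MPa): end bolts L_c = 44 − 33/2 = 27.5, R_n = min(1.2×27.5×12×450, 2.4×30×12×450) = 178.2 kN/bolt; interior L_c = 113 − 33 = 80, R_n = 388.8 kN/bolt. φR_n = 0.75 × (2×178.2 + 6×388.8) = 2016.9 kN.
Tension yield (gross): A_g = 281×12 = 3372 mm². φR_n = 0.90 × 345 × 3372 = 1047.0 kN.
Tension rupture (net): A_n = (281 − 2×35)×12 = 2532 mm² (U = 1.0, A_e = A_n). φR_n = 0.75 × 450 × 2532 = 854.6 kN.
Block shear: shear path 2×[44+3×113] = 2×383 mm, A_gv = 9192, A_nv = 2×(383 − 3.5×35)×12 = 6252 mm²; tension across gage: (116 − 1×35)×12 = 972 mm². R_n = min(0.6×450×6252, 0.6×345×9192) + 1.0×450×972 = min(1688, 1902.7) + 437.4 = 2125.4 kN. φR_n = 0.75 × 2125.4 = 1594.1 kN.
Governing: min(1577.7, 2016.9, 1047.0, 854.6, 1594.1) = 854.6 kN → net-section rupture.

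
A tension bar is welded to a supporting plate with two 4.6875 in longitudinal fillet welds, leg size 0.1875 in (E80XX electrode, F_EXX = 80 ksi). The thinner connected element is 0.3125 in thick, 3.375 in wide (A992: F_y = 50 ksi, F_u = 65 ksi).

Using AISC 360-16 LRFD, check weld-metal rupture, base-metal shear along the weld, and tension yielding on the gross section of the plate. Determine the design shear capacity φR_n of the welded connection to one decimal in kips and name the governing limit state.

Weld metal: throat = 0.707×0.1875 = 0.13256 in, L = 2×4.6875 = 9.375 in. φR_n = 0.75 × 0.6 × 80 × 0.13256 × 9.375 = 44.7 kips.
Base metal shear (0.3125 in plate): yield φR_n = 1.0×0.6×50×0.3125×9.375 = 87.9 kips; rupture φR_n = 0.75×0.6×65×0.3125×9.375 = 85.7 kips; take 85.7 kips (rupture).
Tension yield (gross): A_g = 3.375×0.3125 = 1.0547 in². φR_n = 0.90 × 50 × 1.0547 = 47.5 kips.
Governing: min(44.7, 85.7, 47.5) = 44.7 kips → weld metal.

44.7 kips (weld metal governs)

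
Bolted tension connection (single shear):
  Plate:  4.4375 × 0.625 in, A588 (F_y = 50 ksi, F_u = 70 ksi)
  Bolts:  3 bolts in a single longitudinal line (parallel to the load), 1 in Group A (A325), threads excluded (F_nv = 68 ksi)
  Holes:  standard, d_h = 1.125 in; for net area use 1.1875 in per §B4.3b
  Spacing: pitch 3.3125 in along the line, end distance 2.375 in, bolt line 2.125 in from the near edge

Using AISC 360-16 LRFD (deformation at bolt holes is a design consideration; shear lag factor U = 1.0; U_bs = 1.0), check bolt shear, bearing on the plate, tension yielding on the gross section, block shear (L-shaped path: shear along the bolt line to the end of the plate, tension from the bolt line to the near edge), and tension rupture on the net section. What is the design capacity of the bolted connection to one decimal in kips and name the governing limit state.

106.6 kips (net-section rupture governs)

Bolt shear: A_b = π(1)²/4 = 0.7854 in². φR_n = 0.75 × 68 × 0.7854 × 3 × 1 = 120.2 kips.
Bearing (0.625 in plate, F_u = 70 ksi): end bolts L_c = 2.375 − 1.125/2 = 1.8125, R_n = min(1.2×1.8125×0.625×70, 2.4×1×0.625×70) = 95.156 kips/bolt; interior L_c = 3.3125 − 1.125 = 2.1875, R_n = 105 kips/bolt. φR_n = 0.75 × (1×95.156 + 2×105) = 228.9 kips.
Tension yield (gross): A_g = 4.4375×0.625 = 2.7734 in². φR_n = 0.90 × 50 × 2.7734 = 124.8 kips.
Block shear: shear path 1×[2.375+2×3.3125] = 1×9 in, A_gv = 5.625, A_nv = 1×(9 − 2.5×1.1875)×0.625 = 3.7695 in²; tension to near edge: (2.125 − 0.5×1.1875)×0.625 = 0.95703 in². R_n = min(0.6×70×3.7695, 0.6×50×5.625) + 1.0×70×0.95703 = min(158.32, 168.75) + 66.992 = 225.31 kips. φR_n = 0.75 × 225.31 = 169.0 kips.
Tension rupture (net): A_n = (4.4375 − 1×1.1875)×0.625 = 2.0313 in² (U = 1.0, A_e = A_n). φR_n = 0.75 × 70 × 2.0313 = 106.6 kips.
Governing: min(120.2, 228.9, 124.8, 169.0, 106.6) = 106.6 kips → net-section rupture.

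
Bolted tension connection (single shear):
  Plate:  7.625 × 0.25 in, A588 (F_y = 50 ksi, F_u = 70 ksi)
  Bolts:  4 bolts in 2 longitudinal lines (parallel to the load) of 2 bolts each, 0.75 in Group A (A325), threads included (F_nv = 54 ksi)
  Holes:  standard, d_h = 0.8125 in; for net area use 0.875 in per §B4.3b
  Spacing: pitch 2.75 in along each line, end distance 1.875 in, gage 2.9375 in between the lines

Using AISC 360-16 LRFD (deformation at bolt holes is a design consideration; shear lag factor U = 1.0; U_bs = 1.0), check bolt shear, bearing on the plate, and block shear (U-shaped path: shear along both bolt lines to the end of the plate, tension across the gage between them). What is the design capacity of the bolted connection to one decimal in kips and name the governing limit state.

71.6 kips (bolt shear governs)

Bolt shear: A_b = π(0.75)²/4 = 0.44179 in². φR_n = 0.75 × 54 × 0.44179 × 4 × 1 = 71.6 kips.
Bearing (0.25 in plate, F_u = 70 ksi): end bolts L_c = 1.875 − 0.8125/2 = 1.46875, R_n = min(1.2×1.46875×0.25×70, 2.4×0.75×0.25×70) = 30.844 kips/bolt; interior L_c = 2.75 − 0.8125 = 1.9375, R_n = 31.5 kips/bolt. φR_n = 0.75 × (2×30.844 + 2×31.5) = 93.5 kips.
Block shear: shear path 2×[1.875+1×2.75] = 2×4.625 in, A_gv = 2.3125, A_nv = 2×(4.625 − 1.5×0.875)×0.25 = 1.6563 in²; tension across gage: (2.9375 − 1×0.875)×0.25 = 0.51563 in². R_n = min(0.6×70×1.6563, 0.6×50×2.3125) + 1.0×70×0.51563 = min(69.565, 69.375) + 36.094 = 105.47 kips. φR_n = 0.75 × 105.47 = 79.1 kips.
Governing: min(71.6, 93.5, 79.1) = 71.6 kips → bolt shear.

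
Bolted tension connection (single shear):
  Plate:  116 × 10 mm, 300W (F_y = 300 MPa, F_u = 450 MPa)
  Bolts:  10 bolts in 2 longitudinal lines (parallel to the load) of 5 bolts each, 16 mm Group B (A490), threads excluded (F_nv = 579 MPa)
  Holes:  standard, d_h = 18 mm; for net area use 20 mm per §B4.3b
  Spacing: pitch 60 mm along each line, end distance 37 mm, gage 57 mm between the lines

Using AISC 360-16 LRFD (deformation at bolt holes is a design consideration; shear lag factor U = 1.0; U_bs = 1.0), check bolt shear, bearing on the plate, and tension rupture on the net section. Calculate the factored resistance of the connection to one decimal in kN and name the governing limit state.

256.5 kN (net-section rupture governs)

Bolt shear: A_b = π(16)²/4 = 201.06 mm². φR_n = 0.75 × 579 × 201.06 × 10 × 1 = 873.1 kN.
Bearing (10 mm plate, F_u = 450 MPa): end bolts L_c = 37 − 18/2 = 28, R_n = min(1.2×28×10×450, 2.4×16×10×450) = 151.2 kN/bolt; interior L_c = 60 − 18 = 42, R_n = 172.8 kN/bolt. φR_n = 0.75 × (2×151.2 + 8×172.8) = 1263.6 kN.
Tension rupture (net): A_n = (116 − 2×20)×10 = 760 mm² (U = 1.0, A_e = A_n). φR_n = 0.75 × 450 × 760 = 256.5 kN.
Governing: min(873.1, 1263.6, 256.5) = 256.5 kN → net-section rupture.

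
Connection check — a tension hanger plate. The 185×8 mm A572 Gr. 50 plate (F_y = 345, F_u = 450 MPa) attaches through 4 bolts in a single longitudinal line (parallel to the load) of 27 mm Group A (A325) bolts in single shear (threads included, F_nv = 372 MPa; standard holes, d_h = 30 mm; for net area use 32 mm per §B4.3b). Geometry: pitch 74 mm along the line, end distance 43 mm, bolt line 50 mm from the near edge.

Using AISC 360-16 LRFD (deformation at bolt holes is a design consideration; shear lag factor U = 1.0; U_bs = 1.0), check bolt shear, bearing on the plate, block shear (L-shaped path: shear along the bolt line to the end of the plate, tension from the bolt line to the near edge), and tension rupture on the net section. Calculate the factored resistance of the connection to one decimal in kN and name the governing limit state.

Bolt shear: A_b = π(27)²/4 = 572.56 mm². φR_n = 0.75 × 372 × 572.56 × 4 × 1 = 639.0 kN.
Bearing (8 mm plate, F_u = 450 MPa): end bolts L_c = 43 − 30/2 = 28, R_n = min(1.2×28×8×450, 2.4×27×8×450) = 120.96 kN/bolt; interior L_c = 74 − 30 = 44, R_n = 190.08 kN/bolt. φR_n = 0.75 × (1×120.96 + 3×190.08) = 518.4 kN.
Block shear: shear path 1×[43+3×74] = 1×265 mm, A_gv = 2120, A_nv = 1×(265 − 3.5×32)×8 = 1224 mm²; tension to near edge: (50 − 0.5×32)×8 = 272 mm². R_n = min(0.6×450×1224, 0.6×345×2120) + 1.0×450×272 = min(330.48, 438.84) + 122.4 = 452.88 kN. φR_n = 0.75 × 452.88 = 339.7 kN.
Tension rupture (net): A_n = (185 − 1×32)×8 = 1224 mm² (U = 1.0, A_e = A_n). φR_n = 0.75 × 450 × 1224 = 413.1 kN.
Governing: min(639.0, 518.4, 339.7, 413.1) = 339.7 kN → block shear.

339.7 kN (block shear governs)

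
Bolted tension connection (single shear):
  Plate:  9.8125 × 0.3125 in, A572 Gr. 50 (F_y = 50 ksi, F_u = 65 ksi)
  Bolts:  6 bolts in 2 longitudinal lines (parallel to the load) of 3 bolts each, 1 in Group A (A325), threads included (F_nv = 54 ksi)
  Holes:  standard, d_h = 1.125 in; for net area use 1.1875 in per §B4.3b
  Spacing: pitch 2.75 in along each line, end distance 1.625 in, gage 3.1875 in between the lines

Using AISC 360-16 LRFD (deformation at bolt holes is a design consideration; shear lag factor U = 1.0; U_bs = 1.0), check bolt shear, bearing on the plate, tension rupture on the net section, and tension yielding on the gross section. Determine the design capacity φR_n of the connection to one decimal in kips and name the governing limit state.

Bolt shear: A_b = π(1)²/4 = 0.7854 in². φR_n = 0.75 × 54 × 0.7854 × 6 × 1 = 190.9 kips.
Bearing (0.3125 in plate, F_u = 65 ksi): end bolts L_c = 1.625 − 1.125/2 = 1.0625, R_n = min(1.2×1.0625×0.3125×65, 2.4×1×0.3125×65) = 25.898 kips/bolt; interior L_c = 2.75 − 1.125 = 1.625, R_n = 39.609 kips/bolt. φR_n = 0.75 × (2×25.898 + 4×39.609) = 157.7 kips.
Tension rupture (net): A_n = (9.8125 − 2×1.1875)×0.3125 = 2.3242 in² (U = 1.0, A_e = A_n). φR_n = 0.75 × 65 × 2.3242 = 113.3 kips.
Tension yield (gross): A_g = 9.8125×0.3125 = 3.0664 in². φR_n = 0.90 × 50 × 3.0664 = 138.0 kips.
Governing: min(190.9, 157.7, 113.3, 138.0) = 113.3 kips → net-section rupture.

113.3 kips (net-section rupture governs)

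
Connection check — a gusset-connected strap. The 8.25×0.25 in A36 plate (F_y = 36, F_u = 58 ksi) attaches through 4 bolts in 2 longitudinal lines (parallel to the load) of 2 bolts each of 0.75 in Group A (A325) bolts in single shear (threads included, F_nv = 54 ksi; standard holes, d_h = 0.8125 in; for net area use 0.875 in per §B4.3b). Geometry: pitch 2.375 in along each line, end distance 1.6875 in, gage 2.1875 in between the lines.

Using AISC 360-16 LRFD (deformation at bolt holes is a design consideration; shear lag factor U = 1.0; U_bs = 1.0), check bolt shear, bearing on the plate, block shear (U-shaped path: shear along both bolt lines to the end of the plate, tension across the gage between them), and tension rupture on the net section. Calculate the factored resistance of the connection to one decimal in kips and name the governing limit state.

47.2 kips (block shear governs)

Bolt shear: A_b = π(0.75)²/4 = 0.44179 in². φR_n = 0.75 × 54 × 0.44179 × 4 × 1 = 71.6 kips.
Bearing (0.25 in plate, F_u = 58 ksi): end bolts L_c = 1.6875 − 0.8125/2 = 1.28125, R_n = min(1.2×1.28125×0.25×58, 2.4×0.75×0.25×58) = 22.294 kips/bolt; interior L_c = 2.375 − 0.8125 = 1.5625, R_n = 26.1 kips/bolt. φR_n = 0.75 × (2×22.294 + 2×26.1) = 72.6 kips.
Block shear: shear path 2×[1.6875+1×2.375] = 2×4.0625 in, A_gv = 2.0313, A_nv = 2×(4.0625 − 1.5×0.875)×0.25 = 1.375 in²; tension across gage: (2.1875 − 1×0.875)×0.25 = 0.32813 in². R_n = min(0.6×58×1.375, 0.6×36×2.0313) + 1.0×58×0.32813 = min(47.85, 43.876) + 19.032 = 62.908 kips. φR_n = 0.75 × 62.908 = 47.2 kips.
Tension rupture (net): A_n = (8.25 − 2×0.875)×0.25 = 1.625 in² (U = 1.0, A_e = A_n). φR_n = 0.75 × 58 × 1.625 = 70.7 kips.
Governing: min(71.6, 72.6, 47.2, 70.7) = 47.2 kips → block shear.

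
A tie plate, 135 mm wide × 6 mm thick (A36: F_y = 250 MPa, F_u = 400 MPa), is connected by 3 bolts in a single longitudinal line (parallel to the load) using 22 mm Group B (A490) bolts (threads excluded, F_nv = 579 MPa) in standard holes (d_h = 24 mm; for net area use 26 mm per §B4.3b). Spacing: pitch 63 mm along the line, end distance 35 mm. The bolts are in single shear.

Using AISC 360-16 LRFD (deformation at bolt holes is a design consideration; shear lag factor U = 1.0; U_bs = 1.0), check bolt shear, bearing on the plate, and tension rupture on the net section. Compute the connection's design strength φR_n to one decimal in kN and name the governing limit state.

196.2 kN (net-section rupture governs)

Bolt shear: A_b = π(22)²/4 = 380.13 mm². φR_n = 0.75 × 579 × 380.13 × 3 × 1 = 495.2 kN.
Bearing (6 mm plate, F_u = 400 MPa): end bolts L_c = 35 − 24/2 = 23, R_n = min(1.2×23×6×400, 2.4×22×6×400) = 66.24 kN/bolt; interior L_c = 63 − 24 = 39, R_n = 112.32 kN/bolt. φR_n = 0.75 × (1×66.24 + 2×112.32) = 218.2 kN.
Tension rupture (net): A_n = (135 − 1×26)×6 = 654 mm² (U = 1.0, A_e = A_n). φR_n = 0.75 × 400 × 654 = 196.2 kN.
Governing: min(495.2, 218.2, 196.2) = 196.2 kN → net-section rupture.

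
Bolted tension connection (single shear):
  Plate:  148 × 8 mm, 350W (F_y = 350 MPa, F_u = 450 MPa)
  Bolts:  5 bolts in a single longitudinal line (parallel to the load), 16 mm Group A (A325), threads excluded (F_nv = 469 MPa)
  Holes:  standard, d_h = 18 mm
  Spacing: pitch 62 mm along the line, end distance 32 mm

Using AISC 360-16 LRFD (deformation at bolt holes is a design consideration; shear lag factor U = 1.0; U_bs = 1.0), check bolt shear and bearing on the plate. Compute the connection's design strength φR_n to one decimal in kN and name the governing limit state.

Bolt shear: A_b = π(16)²/4 = 201.06 mm². φR_n = 0.75 × 469 × 201.06 × 5 × 1 = 353.6 kN.
Bearing (8 mm plate, F_u = 450 MPa): end bolts L_c = 32 − 18/2 = 23, R_n = min(1.2×23×8×450, 2.4×16×8×450) = 99.36 kN/bolt; interior L_c = 62 − 18 = 44, R_n = 138.24 kN/bolt. φR_n = 0.75 × (1×99.36 + 4×138.24) = 489.2 kN.
Governing: min(353.6, 489.2) = 353.6 kN → bolt shear.

353.6 kN (bolt shear governs)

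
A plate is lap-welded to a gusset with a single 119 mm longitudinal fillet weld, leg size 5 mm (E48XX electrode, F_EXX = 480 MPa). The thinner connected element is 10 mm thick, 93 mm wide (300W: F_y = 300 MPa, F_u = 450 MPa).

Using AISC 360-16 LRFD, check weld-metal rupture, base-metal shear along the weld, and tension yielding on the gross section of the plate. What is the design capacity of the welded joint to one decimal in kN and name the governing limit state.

Weld metal: throat = 0.707×5 = 3.535 mm, L = 119 mm. φR_n = 0.75 × 0.6 × 480 × 3.535 × 119 = 90.9 kN.
Base metal shear (10 mm plate): yield φR_n = 1.0×0.6×300×10×119 = 214.2 kN; rupture φR_n = 0.75×0.6×450×10×119 = 241.0 kN; take 214.2 kN (yield).
Tension yield (gross): A_g = 93×10 = 930 mm². φR_n = 0.90 × 300 × 930 = 251.1 kN.
Governing: min(90.9, 214.2, 251.1) = 90.9 kN → weld metal.

90.9 kN (weld metal governs)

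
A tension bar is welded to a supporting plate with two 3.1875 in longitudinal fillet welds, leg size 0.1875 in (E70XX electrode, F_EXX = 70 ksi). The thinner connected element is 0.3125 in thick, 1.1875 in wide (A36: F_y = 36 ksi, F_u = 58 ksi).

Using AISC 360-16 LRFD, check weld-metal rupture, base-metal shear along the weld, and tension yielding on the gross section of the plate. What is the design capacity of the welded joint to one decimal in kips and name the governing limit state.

Weld metal: throat = 0.707×0.1875 = 0.13256 in, L = 2×3.1875 = 6.375 in. φR_n = 0.75 × 0.6 × 70 × 0.13256 × 6.375 = 26.6 kips.
Base metal shear (0.3125 in plate): yield φR_n = 1.0×0.6×36×0.3125×6.375 = 43.0 kips; rupture φR_n = 0.75×0.6×58×0.3125×6.375 = 52.0 kips; take 43.0 kips (yield).
Tension yield (gross): A_g = 1.1875×0.3125 = 0.37109 in². φR_n = 0.90 × 36 × 0.37109 = 12.0 kips.
Governing: min(26.6, 43.0, 12.0) = 12.0 kips → gross-section yield.

12.0 kips (gross-section yield governs)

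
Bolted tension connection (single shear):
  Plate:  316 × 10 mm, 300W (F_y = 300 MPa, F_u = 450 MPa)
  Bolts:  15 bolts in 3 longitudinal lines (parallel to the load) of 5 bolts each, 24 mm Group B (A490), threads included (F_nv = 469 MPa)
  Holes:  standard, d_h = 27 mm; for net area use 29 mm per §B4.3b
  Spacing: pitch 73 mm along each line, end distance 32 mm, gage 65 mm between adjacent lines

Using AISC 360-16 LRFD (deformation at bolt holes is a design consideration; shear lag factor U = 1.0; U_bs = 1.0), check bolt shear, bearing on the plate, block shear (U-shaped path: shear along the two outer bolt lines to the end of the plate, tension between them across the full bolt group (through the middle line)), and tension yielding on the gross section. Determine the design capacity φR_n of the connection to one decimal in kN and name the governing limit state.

853.2 kN (gross-section yield governs)

Bolt shear: A_b = π(24)²/4 = 452.39 mm². φR_n = 0.75 × 469 × 452.39 × 15 × 1 = 2386.9 kN.
Bearing (10 mm plate, F_u = 450 MPa): end bolts L_c = 32 − 27/2 = 18.5, R_n = min(1.2×18.5×10×450, 2.4×24×10×450) = 99.9 kN/bolt; interior L_c = 73 − 27 = 46, R_n = 248.4 kN/bolt. φR_n = 0.75 × (3×99.9 + 12×248.4) = 2460.4 kN.
Block shear: shear path 2×[32+4×73] = 2×324 mm, A_gv = 6480, A_nv = 2×(324 − 4.5×29)×10 = 3870 mm²; tension across gage: (130 − 2×29)×10 = 720 mm². R_n = min(0.6×450×3870, 0.6×300×6480) + 1.0×450×720 = min(1044.9, 1166.4) + 324 = 1368.9 kN. φR_n = 0.75 × 1368.9 = 1026.7 kN.
Tension yield (gross): A_g = 316×10 = 3160 mm². φR_n = 0.90 × 300 × 3160 = 853.2 kN.
Governing: min(2386.9, 2460.4, 1026.7, 853.2) = 853.2 kN → gross-section yield.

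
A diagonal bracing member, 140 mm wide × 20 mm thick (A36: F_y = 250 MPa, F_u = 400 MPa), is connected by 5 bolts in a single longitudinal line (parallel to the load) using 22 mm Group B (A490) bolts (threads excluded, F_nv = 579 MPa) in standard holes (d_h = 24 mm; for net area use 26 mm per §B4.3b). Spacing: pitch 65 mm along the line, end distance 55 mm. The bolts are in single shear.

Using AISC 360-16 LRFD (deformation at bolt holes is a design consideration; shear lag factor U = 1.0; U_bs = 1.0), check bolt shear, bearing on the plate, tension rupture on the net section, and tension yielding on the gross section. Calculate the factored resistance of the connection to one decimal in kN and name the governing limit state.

Bolt shear: A_b = π(22)²/4 = 380.13 mm². φR_n = 0.75 × 579 × 380.13 × 5 × 1 = 825.4 kN.
Bearing (20 mm plate, F_u = 400 MPa): end bolts L_c = 55 − 24/2 = 43, R_n = min(1.2×43×20×400, 2.4×22×20×400) = 412.8 kN/bolt; interior L_c = 65 − 24 = 41, R_n = 393.6 kN/bolt. φR_n = 0.75 × (1×412.8 + 4×393.6) = 1490.4 kN.
Tension rupture (net): A_n = (140 − 1×26)×20 = 2280 mm² (U = 1.0, A_e = A_n). φR_n = 0.75 × 400 × 2280 = 684.0 kN.
Tension yield (gross): A_g = 140×20 = 2800 mm². φR_n = 0.90 × 250 × 2800 = 630.0 kN.
Governing: min(825.4, 1490.4, 684.0, 630.0) = 630.0 kN → gross-section yield.

630.0 kN (gross-section yield governs)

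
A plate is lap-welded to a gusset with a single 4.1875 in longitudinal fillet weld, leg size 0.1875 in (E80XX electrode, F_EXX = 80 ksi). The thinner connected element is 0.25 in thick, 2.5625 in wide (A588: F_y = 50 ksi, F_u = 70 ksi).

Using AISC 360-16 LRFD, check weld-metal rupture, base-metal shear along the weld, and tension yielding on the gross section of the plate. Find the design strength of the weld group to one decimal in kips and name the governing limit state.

20.0 kips (weld metal governs)

Weld metal: throat = 0.707×0.1875 = 0.13256 in, L = 4.1875 in. φR_n = 0.75 × 0.6 × 80 × 0.13256 × 4.1875 = 20.0 kips.
Base metal shear (0.25 in plate): yield φR_n = 1.0×0.6×50×0.25×4.1875 = 31.4 kips; rupture φR_n = 0.75×0.6×70×0.25×4.1875 = 33.0 kips; take 31.4 kips (yield).
Tension yield (gross): A_g = 2.5625×0.25 = 0.64063 in². φR_n = 0.90 × 50 × 0.64063 = 28.8 kips.
Governing: min(20.0, 31.4, 28.8) = 20.0 kips → weld metal.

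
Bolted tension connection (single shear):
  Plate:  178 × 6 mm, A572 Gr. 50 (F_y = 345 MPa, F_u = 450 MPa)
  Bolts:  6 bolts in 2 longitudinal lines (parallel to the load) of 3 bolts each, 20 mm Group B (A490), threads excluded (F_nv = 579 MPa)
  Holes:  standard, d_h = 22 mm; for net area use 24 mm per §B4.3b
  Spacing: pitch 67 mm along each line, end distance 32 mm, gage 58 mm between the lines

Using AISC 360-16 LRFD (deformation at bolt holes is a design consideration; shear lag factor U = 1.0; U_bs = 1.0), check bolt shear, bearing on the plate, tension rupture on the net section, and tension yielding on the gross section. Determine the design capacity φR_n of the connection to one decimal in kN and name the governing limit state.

263.3 kN (net-section rupture governs)

Bolt shear: A_b = π(20)²/4 = 314.16 mm². φR_n = 0.75 × 579 × 314.16 × 6 × 1 = 818.5 kN.
Bearing (6 mm plate, F_u = 450 MPa): end bolts L_c = 32 − 22/2 = 21, R_n = min(1.2×21×6×450, 2.4×20×6×450) = 68.04 kN/bolt; interior L_c = 67 − 22 = 45, R_n = 129.6 kN/bolt. φR_n = 0.75 × (2×68.04 + 4×129.6) = 490.9 kN.
Tension rupture (net): A_n = (178 − 2×24)×6 = 780 mm² (U = 1.0, A_e = A_n). φR_n = 0.75 × 450 × 780 = 263.3 kN.
Tension yield (gross): A_g = 178×6 = 1068 mm². φR_n = 0.90 × 345 × 1068 = 331.6 kN.
Governing: min(818.5, 490.9, 263.3, 331.6) = 263.3 kN → net-section rupture.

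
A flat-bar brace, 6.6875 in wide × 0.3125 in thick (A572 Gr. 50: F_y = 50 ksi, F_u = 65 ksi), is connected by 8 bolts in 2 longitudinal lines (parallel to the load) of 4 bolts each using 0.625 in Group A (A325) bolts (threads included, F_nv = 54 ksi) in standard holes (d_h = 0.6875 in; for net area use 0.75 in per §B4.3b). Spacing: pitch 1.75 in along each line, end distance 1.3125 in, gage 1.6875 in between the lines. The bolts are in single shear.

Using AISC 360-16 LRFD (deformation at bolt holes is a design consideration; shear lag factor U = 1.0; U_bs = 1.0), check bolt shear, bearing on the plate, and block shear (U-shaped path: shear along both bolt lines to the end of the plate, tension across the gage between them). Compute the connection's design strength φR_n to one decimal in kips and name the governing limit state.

Bolt shear: A_b = π(0.625)²/4 = 0.3068 in². φR_n = 0.75 × 54 × 0.3068 × 8 × 1 = 99.4 kips.
Bearing (0.3125 in plate, F_u = 65 ksi): end bolts L_c = 1.3125 − 0.6875/2 = 0.96875, R_n = min(1.2×0.96875×0.3125×65, 2.4×0.625×0.3125×65) = 23.613 kips/bolt; interior L_c = 1.75 − 0.6875 = 1.0625, R_n = 25.898 kips/bolt. φR_n = 0.75 × (2×23.613 + 6×25.898) = 152.0 kips.
Block shear: shear path 2×[1.3125+3×1.75] = 2×6.5625 in, A_gv = 4.1016, A_nv = 2×(6.5625 − 3.5×0.75)×0.3125 = 2.4609 in²; tension across gage: (1.6875 − 1×0.75)×0.3125 = 0.29297 in². R_n = min(0.6×65×2.4609, 0.6×50×4.1016) + 1.0×65×0.29297 = min(95.975, 123.05) + 19.043 = 115.02 kips. φR_n = 0.75 × 115.02 = 86.3 kips.
Governing: min(99.4, 152.0, 86.3) = 86.3 kips → block shear.

86.3 kips (block shear governs)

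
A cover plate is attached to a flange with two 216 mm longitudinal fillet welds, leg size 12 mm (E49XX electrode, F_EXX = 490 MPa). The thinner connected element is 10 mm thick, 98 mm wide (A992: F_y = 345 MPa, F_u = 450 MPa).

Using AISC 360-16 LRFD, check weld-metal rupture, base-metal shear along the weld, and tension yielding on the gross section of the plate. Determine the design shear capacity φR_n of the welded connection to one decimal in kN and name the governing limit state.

Weld metal: throat = 0.707×12 = 8.484 mm, L = 2×216 = 432 mm. φR_n = 0.75 × 0.6 × 490 × 8.484 × 432 = 808.2 kN.
Base metal shear (10 mm plate): yield φR_n = 1.0×0.6×345×10×432 = 894.2 kN; rupture φR_n = 0.75×0.6×450×10×432 = 874.8 kN; take 874.8 kN (rupture).
Tension yield (gross): A_g = 98×10 = 980 mm². φR_n = 0.90 × 345 × 980 = 304.3 kN.
Governing: min(808.2, 874.8, 304.3) = 304.3 kN → gross-section yield.

304.3 kN (gross-section yield governs)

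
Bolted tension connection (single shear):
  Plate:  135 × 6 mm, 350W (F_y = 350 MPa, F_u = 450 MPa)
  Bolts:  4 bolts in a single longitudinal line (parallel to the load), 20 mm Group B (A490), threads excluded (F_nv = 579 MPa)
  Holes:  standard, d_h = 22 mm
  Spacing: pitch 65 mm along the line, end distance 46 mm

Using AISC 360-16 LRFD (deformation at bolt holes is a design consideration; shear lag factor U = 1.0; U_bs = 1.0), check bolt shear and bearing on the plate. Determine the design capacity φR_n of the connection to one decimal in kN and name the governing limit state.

Bolt shear: A_b = π(20)²/4 = 314.16 mm². φR_n = 0.75 × 579 × 314.16 × 4 × 1 = 545.7 kN.
Bearing (6 mm plate, F_u = 450 MPa): end bolts L_c = 46 − 22/2 = 35, R_n = min(1.2×35×6×450, 2.4×20×6×450) = 113.4 kN/bolt; interior L_c = 65 − 22 = 43, R_n = 129.6 kN/bolt. φR_n = 0.75 × (1×113.4 + 3×129.6) = 376.7 kN.
Governing: min(545.7, 376.7) = 376.7 kN → bearing.

376.7 kN (bearing governs)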